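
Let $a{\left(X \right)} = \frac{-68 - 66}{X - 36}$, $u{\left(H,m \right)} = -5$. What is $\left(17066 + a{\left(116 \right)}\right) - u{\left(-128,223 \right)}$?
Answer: $\frac{682773}{40} \approx 17069.0$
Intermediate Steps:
$a{\left(X \right)} = - \frac{134}{-36 + X}$
$\left(17066 + a{\left(116 \right)}\right) - u{\left(-128,223 \right)} = \left(17066 - \frac{134}{-36 + 116}\right) - -5 = \left(17066 - \frac{134}{80}\right) + 5 = \left(17066 - \frac{67}{40}\right) + 5 = \frac{682573}{40} + 5 = \frac{682773}{40}$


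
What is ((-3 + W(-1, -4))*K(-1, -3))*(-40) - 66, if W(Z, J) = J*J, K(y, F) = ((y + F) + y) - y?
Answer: 2014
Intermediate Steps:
K(y, F) = F + y (K(y, F) = ((F + y) + y) - y = (F + 2*y) - y = F + y)
W(Z, J) = J²
((-3 + W(-1, -4))*K(-1, -3))*(-40) - 66 = ((-3 + (-4)²)*(-3 - 1))*(-40) - 66 = ((-3 + 16)*(-4))*(-40) - 66 = (13*(-4))*(-40) - 66 = -52*(-40) - 66 = 2080 - 66 = 2014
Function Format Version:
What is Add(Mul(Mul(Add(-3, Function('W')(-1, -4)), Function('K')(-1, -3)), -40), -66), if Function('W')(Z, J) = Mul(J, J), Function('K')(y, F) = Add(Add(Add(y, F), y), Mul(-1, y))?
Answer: 2014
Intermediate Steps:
Function('K')(y, F) = Add(F, y) (Function('K')(y, F) = Add(Add(Add(F, y), y), Mul(-1, y)) = Add(Add(F, Mul(2, y)), Mul(-1, y)) = Add(F, y))
Function('W')(Z, J) = Pow(J, 2)
Add(Mul(Mul(Add(-3, Function('W')(-1, -4)), Function('K')(-1, -3)), -40), -66) = Add(Mul(Mul(Add(-3, Pow(-4, 2)), Add(-3, -1)), -40), -66) = Add(Mul(Mul(Add(-3, 16), -4), -40), -66) = Add(Mul(Mul(13, -4), -40), -66) = Add(Mul(-52, -40), -66) = Add(2080, -66) = 2014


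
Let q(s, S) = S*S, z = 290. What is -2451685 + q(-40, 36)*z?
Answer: -2075845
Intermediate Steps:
q(s, S) = S²
-2451685 + q(-40, 36)*z = -2451685 + 36²*290 = -2451685 + 1296*290 = -2451685 + 375840 = -2075845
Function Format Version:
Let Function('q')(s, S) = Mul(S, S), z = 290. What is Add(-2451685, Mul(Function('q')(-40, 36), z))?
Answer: -2075845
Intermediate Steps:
Function('q')(s, S) = Pow(S, 2)
Add(-2451685, Mul(Function('q')(-40, 36), z)) = Add(-2451685, Mul(Pow(36, 2), 290)) = Add(-2451685, Mul(1296, 290)) = Add(-2451685, 375840) = -2075845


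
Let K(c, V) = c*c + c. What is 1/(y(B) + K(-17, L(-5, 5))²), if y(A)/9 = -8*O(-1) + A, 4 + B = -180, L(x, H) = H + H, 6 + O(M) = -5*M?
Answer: 1/72400 ≈ 1.3812e-5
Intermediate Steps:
O(M) = -6 - 5*M
L(x, H) = 2*H
B = -184 (B = -4 - 180 = -184)
K(c, V) = c + c² (K(c, V) = c² + c = c + c²)
y(A) = 72 + 9*A (y(A) = 9*(-8*(-6 - 5*(-1)) + A) = 9*(-8*(-6 + 5) + A) = 9*(-8*(-1) + A) = 9*(8 + A) = 72 + 9*A)
1/(y(B) + K(-17, L(-5, 5))²) = 1/((72 + 9*(-184)) + (-17*(1 - 17))²) = 1/((72 - 1656) + (-17*(-16))²) = 1/(-1584 + 272²) = 1/(-1584 + 73984) = 1/72400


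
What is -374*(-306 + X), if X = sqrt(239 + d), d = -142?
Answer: 114444 - 374*sqrt(97) ≈ 1.1076e+5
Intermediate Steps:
X = sqrt(97) (X = sqrt(239 - 142) = sqrt(97) ≈ 9.8489)
-374*(-306 + X) = -374*(-306 + sqrt(97)) = 114444 - 374*sqrt(97)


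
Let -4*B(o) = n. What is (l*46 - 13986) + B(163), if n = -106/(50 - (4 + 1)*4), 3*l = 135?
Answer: -714907/60 ≈ -11915.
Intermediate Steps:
l = 45 (l = (⅓)*135 = 45)
n = -53/15 (n = -106/(50 - 5*4) = -106/(50 - 1*20) = -106/(50 - 20) = -106/30 = -106*1/30 = -53/15 ≈ -3.5333)
B(o) = 53/60 (B(o) = -¼*(-53/15) = 53/60)
(l*46 - 13986) + B(163) = (45*46 - 13986) + 53/60 = (2070 - 13986) + 53/60 = -11916 + 53/60 = -714907/60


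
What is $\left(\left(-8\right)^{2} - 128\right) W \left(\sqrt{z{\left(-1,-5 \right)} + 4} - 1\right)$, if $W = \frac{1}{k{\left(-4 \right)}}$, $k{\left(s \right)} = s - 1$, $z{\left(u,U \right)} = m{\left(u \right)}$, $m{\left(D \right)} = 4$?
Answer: $- \frac{64}{5} + \frac{128 \sqrt{2}}{5} \approx 23.404$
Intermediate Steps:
$z{\left(u,U \right)} = 4$
$k{\left(s \right)} = -1 + s$
$W = - \frac{1}{5}$ ($W = \frac{1}{-1 - 4} = \frac{1}{-5} = - \frac{1}{5} \approx -0.2$)
$\left(\left(-8\right)^{2} - 128\right) W \left(\sqrt{z{\left(-1,-5 \right)} + 4} - 1\right) = \left(\left(-8\right)^{2} - 128\right) \left(- \frac{\sqrt{4 + 4} - 1}{5}\right) = \left(64 - 128\right) \left(- \frac{\sqrt{8} - 1}{5}\right) = - 64 \left(- \frac{2 \sqrt{2} - 1}{5}\right) = - 64 \left(- \frac{-1 + 2 \sqrt{2}}{5}\right) = - 64 \left(\frac{1}{5} - \frac{2 \sqrt{2}}{5}\right) = - \frac{64}{5} + \frac{128 \sqrt{2}}{5}$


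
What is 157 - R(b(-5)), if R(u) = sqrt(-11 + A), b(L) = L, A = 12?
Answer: 156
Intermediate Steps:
R(u) = 1 (R(u) = sqrt(-11 + 12) = sqrt(1) = 1)
157 - R(b(-5)) = 157 - 1*1 = 157 - 1 = 156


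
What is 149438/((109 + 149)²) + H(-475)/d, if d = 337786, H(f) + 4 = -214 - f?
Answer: 6311896402/2810548413 ≈ 2.2458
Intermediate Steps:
H(f) = -218 - f (H(f) = -4 + (-214 - f) = -218 - f)
149438/((109 + 149)²) + H(-475)/d = 149438/((109 + 149)²) + (-218 - 1*(-475))/337786 = 149438/(258²) + (-218 + 475)*(1/337786) = 149438/66564 + 257*(1/337786) = 149438*(1/66564) + 257/337786 = 74719/33282 + 257/337786 = 6311896402/2810548413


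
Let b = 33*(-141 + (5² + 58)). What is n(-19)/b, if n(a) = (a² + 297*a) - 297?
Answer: 5579/1914 ≈ 2.9148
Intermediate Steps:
n(a) = -297 + a² + 297*a
b = -1914 (b = 33*(-141 + (25 + 58)) = 33*(-141 + 83) = 33*(-58) = -1914)
n(-19)/b = (-297 + (-19)² + 297*(-19))/(-1914) = (-297 + 361 - 5643)*(-1/1914) = -5579*(-1/1914) = 5579/1914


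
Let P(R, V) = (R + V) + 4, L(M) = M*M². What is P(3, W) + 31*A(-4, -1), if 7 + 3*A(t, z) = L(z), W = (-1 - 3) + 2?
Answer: -233/3 ≈ -77.667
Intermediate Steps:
L(M) = M³
W = -2 (W = -4 + 2 = -2)
P(R, V) = 4 + R + V
A(t, z) = -7/3 + z³/3
P(3, W) + 31*A(-4, -1) = (4 + 3 - 2) + 31*(-7/3 + (⅓)*(-1)³) = 5 + 31*(-7/3 + (⅓)*(-1)) = 5 + 31*(-7/3 - ⅓) = 5 + 31*(-8/3) = 5 - 248/3 = -233/3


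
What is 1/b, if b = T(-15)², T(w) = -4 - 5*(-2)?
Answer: 1/36 ≈ 0.027778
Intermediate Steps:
T(w) = 6 (T(w) = -4 + 10 = 6)
b = 36 (b = 6² = 36)
1/b = 1/36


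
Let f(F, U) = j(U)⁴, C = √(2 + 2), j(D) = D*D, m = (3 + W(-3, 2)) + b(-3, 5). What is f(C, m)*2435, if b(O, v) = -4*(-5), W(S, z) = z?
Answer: 371551513671875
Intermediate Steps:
b(O, v) = 20
m = 25 (m = (3 + 2) + 20 = 5 + 20 = 25)
j(D) = D²
C = 2 (C = √4 = 2)
f(F, U) = U⁸ (f(F, U) = (U²)⁴ = U⁸)
f(C, m)*2435 = 25⁸*2435 = 152587890625*2435 = 371551513671875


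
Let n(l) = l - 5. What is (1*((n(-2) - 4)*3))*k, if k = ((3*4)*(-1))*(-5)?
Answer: -1980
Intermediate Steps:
n(l) = -5 + l
k = 60 (k = (12*(-1))*(-5) = -12*(-5) = 60)
(1*((n(-2) - 4)*3))*k = (1*(((-5 - 2) - 4)*3))*60 = (1*((-7 - 4)*3))*60 = (1*(-11*3))*60 = (1*(-33))*60 = -33*60 = -1980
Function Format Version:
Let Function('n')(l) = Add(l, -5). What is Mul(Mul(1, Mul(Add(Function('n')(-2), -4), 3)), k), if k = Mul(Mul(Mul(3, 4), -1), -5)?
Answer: -1980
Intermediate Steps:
Function('n')(l) = Add(-5, l)
k = 60 (k = Mul(Mul(12, -1), -5) = Mul(-12, -5) = 60)
Mul(Mul(1, Mul(Add(Function('n')(-2), -4), 3)), k) = Mul(Mul(1, Mul(Add(Add(-5, -2), -4), 3)), 60) = Mul(Mul(1, Mul(Add(-7, -4), 3)), 60) = Mul(Mul(1, Mul(-11, 3)), 60) = Mul(Mul(1, -33), 60) = Mul(-33, 60) = -1980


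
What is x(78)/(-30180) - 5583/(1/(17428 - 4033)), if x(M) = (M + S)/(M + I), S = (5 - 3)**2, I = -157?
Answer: -89151093991309/1192110 ≈ -7.4784e+7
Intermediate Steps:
S = 4 (S = 2**2 = 4)
x(M) = (4 + M)/(-157 + M) (x(M) = (M + 4)/(M - 157) = (4 + M)/(-157 + M))
x(78)/(-30180) - 5583/(1/(17428 - 4033)) = ((4 + 78)/(-157 + 78))/(-30180) - 5583/(1/(17428 - 4033)) = (82/(-79))*(-1/30180) - 5583/(1/13395) = -1/79*82*(-1/30180) - 5583/1/13395 = -82/79*(-1/30180) - 5583*13395 = 41/1192110 - 74784285 = -89151093991309/1192110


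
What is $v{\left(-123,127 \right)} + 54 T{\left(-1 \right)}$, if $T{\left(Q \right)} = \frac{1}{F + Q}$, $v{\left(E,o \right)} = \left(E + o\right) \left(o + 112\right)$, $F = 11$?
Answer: $\frac{4807}{5} \approx 961.4$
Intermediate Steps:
$v{\left(E,o \right)} = \left(112 + o\right) \left(E + o\right)$ ($v{\left(E,o \right)} = \left(E + o\right) \left(112 + o\right) = \left(112 + o\right) \left(E + o\right)$)
$T{\left(Q \right)} = \frac{1}{11 + Q}$
$v{\left(-123,127 \right)} + 54 T{\left(-1 \right)} = \left(127^{2} + 112 \left(-123\right) + 112 \cdot 127 - 15621\right) + \frac{54}{11 - 1} = \left(16129 - 13776 + 14224 - 15621\right) + \frac{54}{10} = 956 + 54 \cdot \frac{1}{10} = 956 + \frac{27}{5} = \frac{4807}{5}$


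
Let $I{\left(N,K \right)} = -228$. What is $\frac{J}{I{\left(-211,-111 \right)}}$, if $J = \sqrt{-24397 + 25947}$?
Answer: $- \frac{5 \sqrt{62}}{228} \approx -0.17268$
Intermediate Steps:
$J = 5 \sqrt{62}$ ($J = \sqrt{1550} = 5 \sqrt{62} \approx 39.37$)
$\frac{J}{I{\left(-211,-111 \right)}} = \frac{5 \sqrt{62}}{-228} = 5 \sqrt{62} \left(- \frac{1}{228}\right) = - \frac{5 \sqrt{62}}{228}$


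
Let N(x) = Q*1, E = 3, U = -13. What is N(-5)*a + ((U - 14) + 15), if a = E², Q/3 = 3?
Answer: 69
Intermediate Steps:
Q = 9 (Q = 3*3 = 9)
N(x) = 9 (N(x) = 9*1 = 9)
a = 9 (a = 3² = 9)
N(-5)*a + ((U - 14) + 15) = 9*9 + ((-13 - 14) + 15) = 81 + (-27 + 15) = 81 - 12 = 69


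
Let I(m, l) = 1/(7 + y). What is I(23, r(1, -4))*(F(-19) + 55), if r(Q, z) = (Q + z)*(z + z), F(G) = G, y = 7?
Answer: 18/7 ≈ 2.5714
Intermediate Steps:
r(Q, z) = 2*z*(Q + z) (r(Q, z) = (Q + z)*(2*z) = 2*z*(Q + z))
I(m, l) = 1/14 (I(m, l) = 1/(7 + 7) = 1/14)
I(23, r(1, -4))*(F(-19) + 55) = (-19 + 55)/14 = (1/14)*36 = 18/7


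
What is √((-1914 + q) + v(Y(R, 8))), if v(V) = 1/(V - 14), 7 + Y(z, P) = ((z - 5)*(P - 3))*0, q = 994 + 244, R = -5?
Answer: I*√298137/21 ≈ 26.001*I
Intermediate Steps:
q = 1238
Y(z, P) = -7 (Y(z, P) = -7 + ((z - 5)*(P - 3))*0 = -7 + ((-5 + z)*(-3 + P))*0 = -7 + 0 = -7)
v(V) = 1/(-14 + V)
√((-1914 + q) + v(Y(R, 8))) = √((-1914 + 1238) + 1/(-14 - 7)) = √(-676 + 1/(-21)) = √(-676 - 1/21) = √(-14197/21) = I*√298137/21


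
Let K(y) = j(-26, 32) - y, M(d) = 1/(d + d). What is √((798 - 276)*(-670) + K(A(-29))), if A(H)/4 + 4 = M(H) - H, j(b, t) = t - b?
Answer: 2*I*√73541651/29 ≈ 591.42*I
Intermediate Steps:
M(d) = 1/(2*d)
A(H) = -16 - 4*H + 2/H (A(H) = -16 + 4*(1/(2*H) - H) = -16 + (-4*H + 2/H) = -16 - 4*H + 2/H)
K(y) = 58 - y (K(y) = (32 - 1*(-26)) - y = (32 + 26) - y = 58 - y)
√((798 - 276)*(-670) + K(A(-29))) = √((798 - 276)*(-670) + (58 - (-16 - 4*(-29) + 2/(-29)))) = √(522*(-670) + (58 - (-16 + 116 + 2*(-1/29)))) = √(-349740 + (58 - (-16 + 116 - 2/29))) = √(-349740 + (58 - 1*2898/29)) = √(-349740 + (58 - 2898/29)) = √(-349740 - 1216/29) = √(-10143676/29) = 2*I*√73541651/29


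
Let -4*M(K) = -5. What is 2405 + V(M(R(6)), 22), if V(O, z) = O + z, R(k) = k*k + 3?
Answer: 9713/4 ≈ 2428.3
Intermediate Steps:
R(k) = 3 + k² (R(k) = k² + 3 = 3 + k²)
M(K) = 5/4 (M(K) = -¼*(-5) = 5/4)
2405 + V(M(R(6)), 22) = 2405 + (5/4 + 22) = 2405 + 93/4 = 9713/4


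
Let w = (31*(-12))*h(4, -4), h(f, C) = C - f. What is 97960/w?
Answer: 395/12 ≈ 32.917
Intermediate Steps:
w = 2976 (w = (31*(-12))*(-4 - 1*4) = -372*(-4 - 4) = -372*(-8) = 2976)
97960/w = 97960/2976 = 97960*(1/2976) = 395/12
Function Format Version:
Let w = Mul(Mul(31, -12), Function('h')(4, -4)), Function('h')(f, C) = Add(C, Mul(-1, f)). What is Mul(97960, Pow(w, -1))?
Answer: Rational(395, 12) ≈ 32.917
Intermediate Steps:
w = 2976 (w = Mul(Mul(31, -12), Add(-4, Mul(-1, 4))) = Mul(-372, Add(-4, -4)) = Mul(-372, -8) = 2976)
Mul(97960, Pow(w, -1)) = Mul(97960, Pow(2976, -1)) = Mul(97960, Rational(1, 2976)) = Rational(395, 12)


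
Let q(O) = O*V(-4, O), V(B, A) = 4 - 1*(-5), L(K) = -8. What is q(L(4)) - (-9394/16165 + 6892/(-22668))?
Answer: -106797047/1501755 ≈ -71.115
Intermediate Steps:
V(B, A) = 9 (V(B, A) = 4 + 5 = 9)
q(O) = 9*O (q(O) = O*9 = 9*O)
q(L(4)) - (-9394/16165 + 6892/(-22668)) = 9*(-8) - (-9394/16165 + 6892/(-22668)) = -72 - (-9394*1/16165 + 6892*(-1/22668)) = -72 - (-154/265 - 1723/5667) = -72 - 1*(-1329313/1501755) = -72 + 1329313/1501755 = -106797047/1501755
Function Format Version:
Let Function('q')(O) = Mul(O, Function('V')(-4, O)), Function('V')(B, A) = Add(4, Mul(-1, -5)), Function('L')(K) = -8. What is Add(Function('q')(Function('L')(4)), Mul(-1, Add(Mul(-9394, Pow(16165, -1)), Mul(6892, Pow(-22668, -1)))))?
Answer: Rational(-106797047, 1501755) ≈ -71.115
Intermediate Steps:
Function('V')(B, A) = 9 (Function('V')(B, A) = Add(4, 5) = 9)
Function('q')(O) = Mul(9, O) (Function('q')(O) = Mul(O, 9) = Mul(9, O))
Add(Function('q')(Function('L')(4)), Mul(-1, Add(Mul(-9394, Pow(16165, -1)), Mul(6892, Pow(-22668, -1))))) = Add(Mul(9, -8), Mul(-1, Add(Mul(-9394, Pow(16165, -1)), Mul(6892, Pow(-22668, -1))))) = Add(-72, Mul(-1, Add(Mul(-9394, Rational(1, 16165)), Mul(6892, Rational(-1, 22668))))) = Add(-72, Mul(-1, Add(Rational(-154, 265), Rational(-1723, 5667)))) = Add(-72, Mul(-1, Rational(-1329313, 1501755))) = Add(-72, Rational(1329313, 1501755)) = Rational(-106797047, 1501755)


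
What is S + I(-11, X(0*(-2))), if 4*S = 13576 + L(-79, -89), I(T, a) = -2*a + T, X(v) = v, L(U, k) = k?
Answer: 13443/4 ≈ 3360.8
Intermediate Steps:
I(T, a) = T - 2*a
S = 13487/4 (S = (13576 - 89)/4 = (¼)*13487 = 13487/4 ≈ 3371.8)
S + I(-11, X(0*(-2))) = 13487/4 + (-11 - 0*(-2)) = 13487/4 + (-11 - 2*0) = 13487/4 + (-11 + 0) = 13487/4 - 11 = 13443/4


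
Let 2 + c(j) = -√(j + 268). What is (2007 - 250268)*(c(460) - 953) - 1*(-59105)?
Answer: 237148360 + 496522*√182 ≈ 2.4385e+8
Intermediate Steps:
c(j) = -2 - √(268 + j) (c(j) = -2 - √(j + 268) = -2 - √(268 + j))
(2007 - 250268)*(c(460) - 953) - 1*(-59105) = (2007 - 250268)*((-2 - √(268 + 460)) - 953) - 1*(-59105) = -248261*((-2 - √728) - 953) + 59105 = -248261*((-2 - 2*√182) - 953) + 59105 = -248261*(-955 - 2*√182) + 59105 = (237089255 + 496522*√182) + 59105 = 237148360 + 496522*√182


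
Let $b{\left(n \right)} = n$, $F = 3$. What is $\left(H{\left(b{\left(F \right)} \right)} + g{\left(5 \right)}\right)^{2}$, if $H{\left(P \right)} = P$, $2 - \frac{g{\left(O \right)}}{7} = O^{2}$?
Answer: $24964$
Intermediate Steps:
$g{\left(O \right)} = 14 - 7 O^{2}$
$\left(H{\left(b{\left(F \right)} \right)} + g{\left(5 \right)}\right)^{2} = \left(3 + \left(14 - 7 \cdot 5^{2}\right)\right)^{2} = \left(3 + \left(14 - 175\right)\right)^{2} = \left(3 - 161\right)^{2} = \left(-158\right)^{2} = 24964$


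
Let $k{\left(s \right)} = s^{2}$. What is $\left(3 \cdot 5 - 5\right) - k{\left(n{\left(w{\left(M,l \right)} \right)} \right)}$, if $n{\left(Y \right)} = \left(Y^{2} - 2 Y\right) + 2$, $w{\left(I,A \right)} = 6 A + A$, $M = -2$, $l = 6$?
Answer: $-2829114$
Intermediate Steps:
$w{\left(I,A \right)} = 7 A$
$n{\left(Y \right)} = 2 + Y^{2} - 2 Y$
$\left(3 \cdot 5 - 5\right) - k{\left(n{\left(w{\left(M,l \right)} \right)} \right)} = \left(3 \cdot 5 - 5\right) - \left(2 + \left(7 \cdot 6\right)^{2} - 2 \cdot 7 \cdot 6\right)^{2} = \left(15 - 5\right) - \left(2 + 42^{2} - 84\right)^{2} = 10 - \left(2 + 1764 - 84\right)^{2} = 10 - 1682^{2} = 10 - 2829124 = -2829114$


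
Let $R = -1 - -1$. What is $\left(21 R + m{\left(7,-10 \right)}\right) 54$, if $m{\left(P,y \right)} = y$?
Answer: $-540$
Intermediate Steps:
$R = 0$ ($R = -1 + 1 = 0$)
$\left(21 R + m{\left(7,-10 \right)}\right) 54 = \left(21 \cdot 0 - 10\right) 54 = \left(0 - 10\right) 54 = \left(-10\right) 54 = -540$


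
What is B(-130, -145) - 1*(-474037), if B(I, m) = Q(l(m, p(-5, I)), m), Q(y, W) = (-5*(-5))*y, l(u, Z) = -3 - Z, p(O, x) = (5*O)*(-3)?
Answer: 472087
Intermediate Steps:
p(O, x) = -15*O
Q(y, W) = 25*y
B(I, m) = -1950 (B(I, m) = 25*(-3 - (-15)*(-5)) = 25*(-3 - 1*75) = 25*(-3 - 75) = 25*(-78) = -1950)
B(-130, -145) - 1*(-474037) = -1950 - 1*(-474037) = -1950 + 474037 = 472087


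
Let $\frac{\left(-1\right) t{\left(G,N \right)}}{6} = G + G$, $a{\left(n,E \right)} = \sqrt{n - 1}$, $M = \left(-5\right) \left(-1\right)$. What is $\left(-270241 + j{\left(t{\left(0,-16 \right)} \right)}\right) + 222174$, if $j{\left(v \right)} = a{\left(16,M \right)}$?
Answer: $-48067 + \sqrt{15} \approx -48063.0$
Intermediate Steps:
$M = 5$
$a{\left(n,E \right)} = \sqrt{-1 + n}$
$t{\left(G,N \right)} = - 12 G$ ($t{\left(G,N \right)} = - 6 \left(G + G\right) = - 6 \cdot 2 G = - 12 G$)
$j{\left(v \right)} = \sqrt{15}$ ($j{\left(v \right)} = \sqrt{-1 + 16} = \sqrt{15}$)
$\left(-270241 + j{\left(t{\left(0,-16 \right)} \right)}\right) + 222174 = \left(-270241 + \sqrt{15}\right) + 222174 = -48067 + \sqrt{15}$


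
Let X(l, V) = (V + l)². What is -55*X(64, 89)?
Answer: -1287495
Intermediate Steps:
-55*X(64, 89) = -55*(89 + 64)² = -55*153² = -55*23409 = -1287495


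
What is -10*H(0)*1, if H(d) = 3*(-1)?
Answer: 30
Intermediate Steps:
H(d) = -3
-10*H(0)*1 = -10*(-3)*1 = 30*1 = 30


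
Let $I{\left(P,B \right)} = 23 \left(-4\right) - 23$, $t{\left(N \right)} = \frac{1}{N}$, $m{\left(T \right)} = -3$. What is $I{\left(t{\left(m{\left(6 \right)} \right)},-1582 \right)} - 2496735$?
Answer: $-2496850$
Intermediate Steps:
$I{\left(P,B \right)} = -115$ ($I{\left(P,B \right)} = -92 - 23 = -115$)
$I{\left(t{\left(m{\left(6 \right)} \right)},-1582 \right)} - 2496735 = -115 - 2496735 = -2496850$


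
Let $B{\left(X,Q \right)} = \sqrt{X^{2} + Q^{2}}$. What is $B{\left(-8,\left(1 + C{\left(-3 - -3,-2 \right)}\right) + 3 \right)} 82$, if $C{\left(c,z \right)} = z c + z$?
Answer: $164 \sqrt{17} \approx 676.19$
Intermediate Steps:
$C{\left(c,z \right)} = z + c z$ ($C{\left(c,z \right)} = c z + z = z + c z$)
$B{\left(X,Q \right)} = \sqrt{Q^{2} + X^{2}}$
$B{\left(-8,\left(1 + C{\left(-3 - -3,-2 \right)}\right) + 3 \right)} 82 = \sqrt{\left(\left(1 - 2 \left(1 - 0\right)\right) + 3\right)^{2} + \left(-8\right)^{2}} \cdot 82 = \sqrt{\left(\left(1 - 2 \left(1 + \left(-3 + 3\right)\right)\right) + 3\right)^{2} + 64} \cdot 82 = \sqrt{\left(\left(1 - 2 \left(1 + 0\right)\right) + 3\right)^{2} + 64} \cdot 82 = \sqrt{\left(\left(1 - 2\right) + 3\right)^{2} + 64} \cdot 82 = \sqrt{\left(-1 + 3\right)^{2} + 64} \cdot 82 = \sqrt{2^{2} + 64} \cdot 82 = \sqrt{4 + 64} \cdot 82 = \sqrt{68} \cdot 82 = 2 \sqrt{17} \cdot 82 = 164 \sqrt{17}$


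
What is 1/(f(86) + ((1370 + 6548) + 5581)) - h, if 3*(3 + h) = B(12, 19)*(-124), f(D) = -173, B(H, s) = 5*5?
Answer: 4603393/4442 ≈ 1036.3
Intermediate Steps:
B(H, s) = 25
h = -3109/3 (h = -3 + (25*(-124))/3 = -3 + (⅓)*(-3100) = -3 - 3100/3 = -3109/3 ≈ -1036.3)
1/(f(86) + ((1370 + 6548) + 5581)) - h = 1/(-173 + ((1370 + 6548) + 5581)) - 1*(-3109/3) = 1/(-173 + (7918 + 5581)) + 3109/3 = 1/(-173 + 13499) + 3109/3 = 1/13326 + 3109/3 = 4603393/4442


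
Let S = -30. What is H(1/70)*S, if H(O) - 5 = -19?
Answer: 420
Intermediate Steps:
H(O) = -14 (H(O) = 5 - 19 = -14)
H(1/70)*S = -14*(-30) = 420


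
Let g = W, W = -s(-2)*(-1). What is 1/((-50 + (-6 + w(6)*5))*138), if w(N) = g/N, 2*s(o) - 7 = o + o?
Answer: -2/15111 ≈ -0.00013235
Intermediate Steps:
s(o) = 7/2 + o (s(o) = 7/2 + (o + o)/2 = 7/2 + (2*o)/2 = 7/2 + o)
W = 3/2 (W = -(7/2 - 2)*(-1) = -3*(-1)/2 = -1*(-3/2) = 3/2 ≈ 1.5000)
g = 3/2 ≈ 1.5000
w(N) = 3/(2*N)
1/((-50 + (-6 + w(6)*5))*138) = 1/((-50 + (-6 + ((3/2)/6)*5))*138) = 1/((-50 + (-6 + ((3/2)*(⅙))*5))*138) = 1/((-50 + (-6 + (¼)*5))*138) = 1/((-50 + (-6 + 5/4))*138) = 1/((-50 - 19/4)*138) = 1/(-219/4*138) = 1/(-15111/2) = -2/15111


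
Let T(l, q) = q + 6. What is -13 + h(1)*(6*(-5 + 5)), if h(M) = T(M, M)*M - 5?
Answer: -13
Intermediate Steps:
T(l, q) = 6 + q
h(M) = -5 + M*(6 + M) (h(M) = (6 + M)*M - 5 = M*(6 + M) - 5 = -5 + M*(6 + M))
-13 + h(1)*(6*(-5 + 5)) = -13 + (-5 + 1*(6 + 1))*(6*(-5 + 5)) = -13 + (-5 + 1*7)*(6*0) = -13 + (-5 + 7)*0 = -13 + 2*0 = -13 + 0 = -13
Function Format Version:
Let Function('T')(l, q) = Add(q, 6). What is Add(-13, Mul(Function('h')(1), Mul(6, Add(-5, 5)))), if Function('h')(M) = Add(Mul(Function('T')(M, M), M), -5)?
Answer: -13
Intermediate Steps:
Function('T')(l, q) = Add(6, q)
Function('h')(M) = Add(-5, Mul(M, Add(6, M))) (Function('h')(M) = Add(Mul(Add(6, M), M), -5) = Add(Mul(M, Add(6, M)), -5) = Add(-5, Mul(M, Add(6, M))))
Add(-13, Mul(Function('h')(1), Mul(6, Add(-5, 5)))) = Add(-13, Mul(Add(-5, Mul(1, Add(6, 1))), Mul(6, Add(-5, 5)))) = Add(-13, Mul(Add(-5, Mul(1, 7)), Mul(6, 0))) = Add(-13, Mul(Add(-5, 7), 0)) = Add(-13, Mul(2, 0)) = Add(-13, 0) = -13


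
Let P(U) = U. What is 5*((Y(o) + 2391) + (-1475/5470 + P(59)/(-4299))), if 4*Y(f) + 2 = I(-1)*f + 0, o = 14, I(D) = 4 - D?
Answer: 56618732485/4703106 ≈ 12039.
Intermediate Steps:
Y(f) = -½ + 5*f/4 (Y(f) = -½ + ((4 - 1*(-1))*f + 0)/4 = -½ + ((4 + 1)*f + 0)/4 = -½ + (5*f + 0)/4 = -½ + (5*f)/4 = -½ + 5*f/4)
5*((Y(o) + 2391) + (-1475/5470 + P(59)/(-4299))) = 5*(((-½ + (5/4)*14) + 2391) + (-1475/5470 + 59/(-4299))) = 5*(((-½ + 35/2) + 2391) + (-1475*1/5470 + 59*(-1/4299))) = 5*((17 + 2391) + (-295/1094 - 59/4299)) = 5*(2408 - 1332751/4703106) = 5*(11323746497/4703106) = 56618732485/4703106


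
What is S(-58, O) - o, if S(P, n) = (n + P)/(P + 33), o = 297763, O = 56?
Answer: -7444073/25 ≈ -2.9776e+5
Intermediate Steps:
S(P, n) = (P + n)/(33 + P)
S(-58, O) - o = (-58 + 56)/(33 - 58) - 1*297763 = -2/(-25) - 297763 = -1/25*(-2) - 297763 = 2/25 - 297763 = -7444073/25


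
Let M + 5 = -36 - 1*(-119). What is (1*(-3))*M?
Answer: -234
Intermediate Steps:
M = 78 (M = -5 + (-36 - 1*(-119)) = -5 + (-36 + 119) = -5 + 83 = 78)
(1*(-3))*M = (1*(-3))*78 = -3*78 = -234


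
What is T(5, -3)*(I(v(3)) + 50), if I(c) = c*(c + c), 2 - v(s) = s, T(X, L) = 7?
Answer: 364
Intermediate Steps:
v(s) = 2 - s
I(c) = 2*c**2 (I(c) = c*(2*c) = 2*c**2)
T(5, -3)*(I(v(3)) + 50) = 7*(2*(2 - 1*3)**2 + 50) = 7*(2*(2 - 3)**2 + 50) = 7*(2*(-1)**2 + 50) = 7*(2*1 + 50) = 7*(2 + 50) = 7*52 = 364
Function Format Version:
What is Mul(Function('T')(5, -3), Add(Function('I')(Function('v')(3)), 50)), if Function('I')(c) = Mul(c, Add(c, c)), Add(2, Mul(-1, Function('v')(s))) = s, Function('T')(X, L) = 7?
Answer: 364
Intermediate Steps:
Function('v')(s) = Add(2, Mul(-1, s))
Function('I')(c) = Mul(2, Pow(c, 2)) (Function('I')(c) = Mul(c, Mul(2, c)) = Mul(2, Pow(c, 2)))
Mul(Function('T')(5, -3), Add(Function('I')(Function('v')(3)), 50)) = Mul(7, Add(Mul(2, Pow(Add(2, Mul(-1, 3)), 2)), 50)) = Mul(7, Add(Mul(2, Pow(Add(2, -3), 2)), 50)) = Mul(7, Add(Mul(2, Pow(-1, 2)), 50)) = Mul(7, Add(Mul(2, 1), 50)) = Mul(7, Add(2, 50)) = Mul(7, 52) = 364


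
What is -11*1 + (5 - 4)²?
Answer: -10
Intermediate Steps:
-11*1 + (5 - 4)² = -11 + 1² = -11 + 1 = -10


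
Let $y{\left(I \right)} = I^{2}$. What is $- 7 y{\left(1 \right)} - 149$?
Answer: $-156$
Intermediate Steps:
$- 7 y{\left(1 \right)} - 149 = - 7 \cdot 1^{2} - 149 = \left(-7\right) 1 - 149 = -7 - 149 = -156$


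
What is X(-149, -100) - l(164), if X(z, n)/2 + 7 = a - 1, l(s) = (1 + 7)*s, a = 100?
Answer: -1128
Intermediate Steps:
l(s) = 8*s
X(z, n) = 184 (X(z, n) = -14 + 2*(100 - 1) = -14 + 2*99 = -14 + 198 = 184)
X(-149, -100) - l(164) = 184 - 8*164 = 184 - 1*1312 = 184 - 1312 = -1128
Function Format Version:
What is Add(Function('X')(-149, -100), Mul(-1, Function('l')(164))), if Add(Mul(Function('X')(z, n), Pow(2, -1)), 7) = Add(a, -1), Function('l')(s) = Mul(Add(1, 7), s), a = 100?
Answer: -1128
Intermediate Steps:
Function('l')(s) = Mul(8, s)
Function('X')(z, n) = 184 (Function('X')(z, n) = Add(-14, Mul(2, Add(100, -1))) = Add(-14, Mul(2, 99)) = Add(-14, 198) = 184)
Add(Function('X')(-149, -100), Mul(-1, Function('l')(164))) = Add(184, Mul(-1, Mul(8, 164))) = Add(184, Mul(-1, 1312)) = Add(184, -1312) = -1128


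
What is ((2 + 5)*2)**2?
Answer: 196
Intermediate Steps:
((2 + 5)*2)**2 = (7*2)**2 = 14**2 = 196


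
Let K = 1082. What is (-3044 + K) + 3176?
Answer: 1214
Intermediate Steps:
(-3044 + K) + 3176 = (-3044 + 1082) + 3176 = -1962 + 3176 = 1214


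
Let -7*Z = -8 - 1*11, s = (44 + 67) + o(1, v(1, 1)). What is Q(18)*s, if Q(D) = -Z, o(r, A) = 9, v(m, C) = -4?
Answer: -2280/7 ≈ -325.71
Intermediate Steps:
s = 120 (s = (44 + 67) + 9 = 111 + 9 = 120)
Z = 19/7 (Z = -(-8 - 1*11)/7 = -(-8 - 11)/7 = -⅐*(-19) = 19/7 ≈ 2.7143)
Q(D) = -19/7 (Q(D) = -1*19/7 = -19/7)
Q(18)*s = -19/7*120 = -2280/7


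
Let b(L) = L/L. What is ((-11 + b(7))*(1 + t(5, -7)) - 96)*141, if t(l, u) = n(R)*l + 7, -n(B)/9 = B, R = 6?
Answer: 355884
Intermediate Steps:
n(B) = -9*B
t(l, u) = 7 - 54*l (t(l, u) = (-9*6)*l + 7 = -54*l + 7 = 7 - 54*l)
b(L) = 1
((-11 + b(7))*(1 + t(5, -7)) - 96)*141 = ((-11 + 1)*(1 + (7 - 54*5)) - 96)*141 = (-10*(1 + (7 - 270)) - 96)*141 = (-10*(1 - 263) - 96)*141 = (-10*(-262) - 96)*141 = (2620 - 96)*141 = 2524*141 = 355884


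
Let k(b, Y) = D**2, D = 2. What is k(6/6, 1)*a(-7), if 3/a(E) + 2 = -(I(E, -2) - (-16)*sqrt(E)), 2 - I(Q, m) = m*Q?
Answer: 30/473 + 48*I*sqrt(7)/473 ≈ 0.063425 + 0.26849*I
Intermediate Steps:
I(Q, m) = 2 - Q*m (I(Q, m) = 2 - m*Q = 2 - Q*m)
k(b, Y) = 4 (k(b, Y) = 2**2 = 4)
a(E) = 3/(-4 - 16*sqrt(E) - 2*E) (a(E) = 3/(-2 - ((2 - 1*E*(-2)) - (-16)*sqrt(E))) = 3/(-2 - ((2 + 2*E) + 16*sqrt(E))) = 3/(-2 - (2 + 2*E + 16*sqrt(E))) = 3/(-2 + (-2 - 16*sqrt(E) - 2*E)) = 3/(-4 - 16*sqrt(E) - 2*E))
k(6/6, 1)*a(-7) = 4*(-3/(4 + 2*(-7) + 16*sqrt(-7))) = 4*(-3/(4 - 14 + 16*(I*sqrt(7)))) = 4*(-3/(4 - 14 + 16*I*sqrt(7))) = 4*(-3/(-10 + 16*I*sqrt(7))) = -12/(-10 + 16*I*sqrt(7))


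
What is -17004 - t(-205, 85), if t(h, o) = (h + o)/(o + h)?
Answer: -17005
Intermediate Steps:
t(h, o) = 1 (t(h, o) = (h + o)/(h + o) = 1)
-17004 - t(-205, 85) = -17004 - 1*1 = -17004 - 1 = -17005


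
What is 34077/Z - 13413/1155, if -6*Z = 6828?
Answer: -18207643/438130 ≈ -41.558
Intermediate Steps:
Z = -1138 (Z = -1/6*6828 = -1138)
34077/Z - 13413/1155 = 34077/(-1138) - 13413/1155 = 34077*(-1/1138) - 13413*1/1155 = -34077/1138 - 4471/385 = -18207643/438130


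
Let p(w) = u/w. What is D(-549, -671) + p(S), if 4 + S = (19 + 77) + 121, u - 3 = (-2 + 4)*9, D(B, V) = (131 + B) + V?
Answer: -77312/71 ≈ -1088.9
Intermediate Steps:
D(B, V) = 131 + B + V
u = 21 (u = 3 + (-2 + 4)*9 = 3 + 2*9 = 3 + 18 = 21)
S = 213 (S = -4 + ((19 + 77) + 121) = -4 + (96 + 121) = -4 + 217 = 213)
p(w) = 21/w
D(-549, -671) + p(S) = (131 - 549 - 671) + 21/213 = -1089 + 21*(1/213) = -1089 + 7/71 = -77312/71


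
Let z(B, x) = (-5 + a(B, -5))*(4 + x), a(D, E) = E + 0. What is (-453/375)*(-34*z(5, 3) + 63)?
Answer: -368893/125 ≈ -2951.1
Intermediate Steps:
a(D, E) = E
z(B, x) = -40 - 10*x (z(B, x) = (-5 - 5)*(4 + x) = -10*(4 + x) = -40 - 10*x)
(-453/375)*(-34*z(5, 3) + 63) = (-453/375)*(-34*(-40 - 10*3) + 63) = (-453*1/375)*(-34*(-40 - 30) + 63) = -151*(-34*(-70) + 63)/125 = -151*(2380 + 63)/125 = -151/125*2443 = -368893/125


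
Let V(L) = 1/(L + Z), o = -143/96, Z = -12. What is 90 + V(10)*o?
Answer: 17423/192 ≈ 90.745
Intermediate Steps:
o = -143/96 (o = -143*1/96 = -143/96 ≈ -1.4896)
V(L) = 1/(-12 + L) (V(L) = 1/(L - 12) = 1/(-12 + L))
90 + V(10)*o = 90 - 143/96/(-12 + 10) = 90 - 143/96/(-2) = 90 - ½*(-143/96) = 90 + 143/192 = 17423/192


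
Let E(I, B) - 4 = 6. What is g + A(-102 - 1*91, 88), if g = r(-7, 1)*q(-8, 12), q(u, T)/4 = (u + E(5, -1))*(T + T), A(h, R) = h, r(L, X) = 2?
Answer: 191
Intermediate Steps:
E(I, B) = 10 (E(I, B) = 4 + 6 = 10)
q(u, T) = 8*T*(10 + u) (q(u, T) = 4*((u + 10)*(T + T)) = 4*((10 + u)*(2*T)) = 4*(2*T*(10 + u)) = 8*T*(10 + u))
g = 384 (g = 2*(8*12*(10 - 8)) = 2*(8*12*2) = 2*192 = 384)
g + A(-102 - 1*91, 88) = 384 + (-102 - 1*91) = 384 + (-102 - 91) = 384 - 193 = 191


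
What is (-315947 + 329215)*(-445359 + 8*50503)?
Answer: -548432780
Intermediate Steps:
(-315947 + 329215)*(-445359 + 8*50503) = 13268*(-445359 + 404024) = 13268*(-41335) = -548432780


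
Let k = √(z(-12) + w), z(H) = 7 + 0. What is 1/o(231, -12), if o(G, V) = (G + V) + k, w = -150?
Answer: 219/48104 - I*√143/48104 ≈ 0.0045526 - 0.00024859*I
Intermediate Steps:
z(H) = 7
k = I*√143 (k = √(7 - 150) = √(-143) = I*√143 ≈ 11.958*I)
o(G, V) = G + V + I*√143 (o(G, V) = (G + V) + I*√143 = G + V + I*√143)
1/o(231, -12) = 1/(231 - 12 + I*√143) = 1/(219 + I*√143)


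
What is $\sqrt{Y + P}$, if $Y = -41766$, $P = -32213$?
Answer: $i \sqrt{73979} \approx 271.99 i$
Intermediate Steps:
$\sqrt{Y + P} = \sqrt{-41766 - 32213} = \sqrt{-73979} = i \sqrt{73979}$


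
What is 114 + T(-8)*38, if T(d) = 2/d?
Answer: 209/2 ≈ 104.50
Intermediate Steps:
114 + T(-8)*38 = 114 + (2/(-8))*38 = 114 + (2*(-⅛))*38 = 114 - ¼*38 = 114 - 19/2 = 209/2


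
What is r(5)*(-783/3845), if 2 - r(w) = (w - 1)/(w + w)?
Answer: -6264/19225 ≈ -0.32583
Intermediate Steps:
r(w) = 2 - (-1 + w)/(2*w) (r(w) = 2 - (w - 1)/(w + w) = 2 - (-1 + w)/(2*w))
r(5)*(-783/3845) = ((1/2)*(1 + 3*5)/5)*(-783/3845) = ((1/2)*(1/5)*(1 + 15))*(-783*1/3845) = ((1/2)*(1/5)*16)*(-783/3845) = (8/5)*(-783/3845) = -6264/19225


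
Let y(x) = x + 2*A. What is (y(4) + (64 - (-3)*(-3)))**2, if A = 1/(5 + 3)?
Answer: 56169/16 ≈ 3510.6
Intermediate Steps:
A = 1/8 ≈ 0.12500
y(x) = 1/4 + x (y(x) = x + 2*(1/8) = x + 1/4 = 1/4 + x)
(y(4) + (64 - (-3)*(-3)))**2 = ((1/4 + 4) + (64 - (-3)*(-3)))**2 = (17/4 + (64 - 1*9))**2 = (17/4 + (64 - 9))**2 = (17/4 + 55)**2 = (237/4)**2 = 56169/16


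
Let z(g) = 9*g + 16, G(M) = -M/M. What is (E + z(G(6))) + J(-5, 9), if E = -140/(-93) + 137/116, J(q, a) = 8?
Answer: 190801/10788 ≈ 17.686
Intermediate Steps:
G(M) = -1 (G(M) = -1*1 = -1)
E = 28981/10788 (E = -140*(-1/93) + 137*(1/116) = 140/93 + 137/116 = 28981/10788 ≈ 2.6864)
z(g) = 16 + 9*g
(E + z(G(6))) + J(-5, 9) = (28981/10788 + (16 + 9*(-1))) + 8 = (28981/10788 + (16 - 9)) + 8 = (28981/10788 + 7) + 8 = 104497/10788 + 8 = 190801/10788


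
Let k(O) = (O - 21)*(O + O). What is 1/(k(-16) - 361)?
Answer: 1/823 ≈ 0.0012151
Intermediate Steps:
k(O) = 2*O*(-21 + O) (k(O) = (-21 + O)*(2*O) = 2*O*(-21 + O))
1/(k(-16) - 361) = 1/(2*(-16)*(-21 - 16) - 361) = 1/(2*(-16)*(-37) - 361) = 1/(1184 - 361) = 1/823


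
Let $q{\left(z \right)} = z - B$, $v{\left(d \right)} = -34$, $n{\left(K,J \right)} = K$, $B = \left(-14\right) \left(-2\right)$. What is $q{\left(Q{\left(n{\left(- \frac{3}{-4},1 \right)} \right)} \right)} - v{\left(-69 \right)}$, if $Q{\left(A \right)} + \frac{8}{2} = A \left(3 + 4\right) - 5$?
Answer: $\frac{9}{4} \approx 2.25$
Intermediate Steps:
$B = 28$
$Q{\left(A \right)} = -9 + 7 A$ ($Q{\left(A \right)} = -4 + \left(A \left(3 + 4\right) - 5\right) = -4 + \left(A 7 - 5\right) = -4 + \left(7 A - 5\right) = -4 + \left(-5 + 7 A\right) = -9 + 7 A$)
$q{\left(z \right)} = -28 + z$ ($q{\left(z \right)} = z - 28 = -28 + z$)
$q{\left(Q{\left(n{\left(- \frac{3}{-4},1 \right)} \right)} \right)} - v{\left(-69 \right)} = \left(-28 - \left(9 - 7 \left(- \frac{3}{-4}\right)\right)\right) - -34 = \left(-28 - \left(9 - 7 \left(\left(-3\right) \left(- \frac{1}{4}\right)\right)\right)\right) + 34 = \left(-28 + \left(-9 + 7 \cdot \frac{3}{4}\right)\right) + 34 = \left(-28 + \left(-9 + \frac{21}{4}\right)\right) + 34 = \left(-28 - \frac{15}{4}\right) + 34 = - \frac{127}{4} + 34 = \frac{9}{4}$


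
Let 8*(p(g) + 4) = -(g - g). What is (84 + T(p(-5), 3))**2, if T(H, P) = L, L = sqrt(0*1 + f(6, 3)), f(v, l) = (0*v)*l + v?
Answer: (84 + sqrt(6))**2 ≈ 7473.5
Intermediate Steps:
f(v, l) = v (f(v, l) = 0*l + v = 0 + v = v)
p(g) = -4 (p(g) = -4 + (-(g - g))/8 = -4 + (-1*0)/8 = -4 + (1/8)*0 = -4 + 0 = -4)
L = sqrt(6) (L = sqrt(0*1 + 6) = sqrt(0 + 6) = sqrt(6) ≈ 2.4495)
T(H, P) = sqrt(6)
(84 + T(p(-5), 3))**2 = (84 + sqrt(6))**2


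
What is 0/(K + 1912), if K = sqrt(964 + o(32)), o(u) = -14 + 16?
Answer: 0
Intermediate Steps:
o(u) = 2
K = sqrt(966) (K = sqrt(964 + 2) = sqrt(966) ≈ 31.081)
0/(K + 1912) = 0/(sqrt(966) + 1912) = 0/(1912 + sqrt(966)) = 0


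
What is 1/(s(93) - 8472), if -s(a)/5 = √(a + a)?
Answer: -1412/11961689 + 5*√186/71770134 ≈ -0.00011709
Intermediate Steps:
s(a) = -5*√2*√a (s(a) = -5*√(a + a) = -5*√2*√a)
1/(s(93) - 8472) = 1/(-5*√2*√93 - 8472) = 1/(-5*√186 - 8472) = 1/(-8472 - 5*√186)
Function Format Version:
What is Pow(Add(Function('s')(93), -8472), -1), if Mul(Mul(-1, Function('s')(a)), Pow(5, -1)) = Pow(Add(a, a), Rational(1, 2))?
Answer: Add(Rational(-1412, 11961689), Mul(Rational(5, 71770134), Pow(186, Rational(1, 2)))) ≈ -0.00011709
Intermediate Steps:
Function('s')(a) = Mul(-5, Pow(2, Rational(1, 2)), Pow(a, Rational(1, 2))) (Function('s')(a) = Mul(-5, Pow(Add(a, a), Rational(1, 2))) = Mul(-5, Pow(Mul(2, a), Rational(1, 2))) = Mul(-5, Mul(Pow(2, Rational(1, 2)), Pow(a, Rational(1, 2)))) = Mul(-5, Pow(2, Rational(1, 2)), Pow(a, Rational(1, 2))))
Pow(Add(Function('s')(93), -8472), -1) = Pow(Add(Mul(-5, Pow(2, Rational(1, 2)), Pow(93, Rational(1, 2))), -8472), -1) = Pow(Add(Mul(-5, Pow(186, Rational(1, 2))), -8472), -1) = Pow(Add(-8472, Mul(-5, Pow(186, Rational(1, 2)))), -1)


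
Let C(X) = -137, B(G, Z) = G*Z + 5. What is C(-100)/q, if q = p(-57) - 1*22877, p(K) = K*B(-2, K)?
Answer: 137/29660 ≈ 0.0046190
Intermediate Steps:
B(G, Z) = 5 + G*Z
p(K) = K*(5 - 2*K)
q = -29660 (q = -57*(5 - 2*(-57)) - 1*22877 = -57*(5 + 114) - 22877 = -57*119 - 22877 = -6783 - 22877 = -29660)
C(-100)/q = -137/(-29660) = -137*(-1/29660) = 137/29660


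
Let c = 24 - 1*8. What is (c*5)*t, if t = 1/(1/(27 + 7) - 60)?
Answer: -2720/2039 ≈ -1.3340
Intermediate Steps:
t = -34/2039 (t = 1/(1/34 - 60) = 1/(-2039/34) = -34/2039 ≈ -0.016675)
c = 16 (c = 24 - 8 = 16)
(c*5)*t = (16*5)*(-34/2039) = 80*(-34/2039) = -2720/2039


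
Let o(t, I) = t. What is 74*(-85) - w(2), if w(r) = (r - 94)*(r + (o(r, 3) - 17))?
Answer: -7486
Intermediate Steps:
w(r) = (-94 + r)*(-17 + 2*r) (w(r) = (r - 94)*(r + (r - 17)) = (-94 + r)*(r + (-17 + r)) = (-94 + r)*(-17 + 2*r))
74*(-85) - w(2) = 74*(-85) - (1598 - 205*2 + 2*2**2) = -6290 - (1598 - 410 + 2*4) = -6290 - (1598 - 410 + 8) = -6290 - 1*1196 = -6290 - 1196 = -7486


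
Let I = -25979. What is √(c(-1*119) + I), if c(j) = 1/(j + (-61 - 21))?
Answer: 2*I*√262394445/201 ≈ 161.18*I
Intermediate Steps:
c(j) = 1/(-82 + j) (c(j) = 1/(j - 82) = 1/(-82 + j))
√(c(-1*119) + I) = √(1/(-82 - 1*119) - 25979) = √(1/(-82 - 119) - 25979) = √(1/(-201) - 25979) = √(-1/201 - 25979) = √(-5221780/201) = 2*I*√262394445/201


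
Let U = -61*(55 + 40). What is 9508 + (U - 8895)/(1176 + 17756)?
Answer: 89995383/9466 ≈ 9507.2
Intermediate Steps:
U = -5795 (U = -61*95 = -5795)
9508 + (U - 8895)/(1176 + 17756) = 9508 + (-5795 - 8895)/(1176 + 17756) = 9508 - 14690/18932 = 9508 - 14690*1/18932 = 9508 - 7345/9466 = 89995383/9466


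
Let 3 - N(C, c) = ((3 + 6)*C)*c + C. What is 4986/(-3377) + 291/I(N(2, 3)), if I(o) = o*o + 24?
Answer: -13142631/9567041 ≈ -1.3737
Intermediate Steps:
N(C, c) = 3 - C - 9*C*c (N(C, c) = 3 - (((3 + 6)*C)*c + C) = 3 - ((9*C)*c + C) = 3 - (9*C*c + C) = 3 - (C + 9*C*c) = 3 + (-C - 9*C*c) = 3 - C - 9*C*c)
I(o) = 24 + o**2 (I(o) = o**2 + 24 = 24 + o**2)
4986/(-3377) + 291/I(N(2, 3)) = 4986/(-3377) + 291/(24 + (3 - 1*2 - 9*2*3)**2) = 4986*(-1/3377) + 291/(24 + (3 - 2 - 54)**2) = -4986/3377 + 291/(24 + (-53)**2) = -4986/3377 + 291/(24 + 2809) = -4986/3377 + 291/2833 = -13142631/9567041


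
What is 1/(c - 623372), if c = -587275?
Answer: -1/1210647 ≈ -8.2600e-7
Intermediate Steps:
1/(c - 623372) = 1/(-587275 - 623372) = 1/(-1210647) = -1/1210647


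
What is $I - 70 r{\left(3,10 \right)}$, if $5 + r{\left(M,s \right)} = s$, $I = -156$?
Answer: $-506$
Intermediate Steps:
$r{\left(M,s \right)} = -5 + s$
$I - 70 r{\left(3,10 \right)} = -156 - 70 \left(-5 + 10\right) = -156 - 350 = -506$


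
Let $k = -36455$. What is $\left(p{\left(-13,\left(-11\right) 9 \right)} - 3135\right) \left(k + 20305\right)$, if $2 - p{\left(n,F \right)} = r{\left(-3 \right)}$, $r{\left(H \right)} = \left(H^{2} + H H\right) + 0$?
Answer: $50888650$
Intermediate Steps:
$r{\left(H \right)} = 2 H^{2}$ ($r{\left(H \right)} = \left(H^{2} + H^{2}\right) + 0 = 2 H^{2} + 0 = 2 H^{2}$)
$p{\left(n,F \right)} = -16$ ($p{\left(n,F \right)} = 2 - 2 \left(-3\right)^{2} = 2 - 2 \cdot 9 = 2 - 18 = -16$)
$\left(p{\left(-13,\left(-11\right) 9 \right)} - 3135\right) \left(k + 20305\right) = \left(-16 - 3135\right) \left(-36455 + 20305\right) = \left(-3151\right) \left(-16150\right) = 50888650$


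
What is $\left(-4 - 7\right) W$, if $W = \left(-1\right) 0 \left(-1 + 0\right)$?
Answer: $0$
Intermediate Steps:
$W = 0$ ($W = 0 \left(-1\right) = 0$)
$\left(-4 - 7\right) W = \left(-4 - 7\right) 0 = \left(-11\right) 0 = 0$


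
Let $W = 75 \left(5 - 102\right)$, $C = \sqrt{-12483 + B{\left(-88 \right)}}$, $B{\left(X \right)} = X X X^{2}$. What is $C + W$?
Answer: $-7275 + \sqrt{59957053} \approx 468.19$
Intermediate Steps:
$B{\left(X \right)} = X^{4}$ ($B{\left(X \right)} = X^{2} X^{2} = X^{4}$)
$C = \sqrt{59957053}$ ($C = \sqrt{-12483 + \left(-88\right)^{4}} = \sqrt{-12483 + 59969536} = \sqrt{59957053} \approx 7743.2$)
$W = -7275$ ($W = 75 \left(-97\right) = -7275$)
$C + W = \sqrt{59957053} - 7275 = -7275 + \sqrt{59957053}$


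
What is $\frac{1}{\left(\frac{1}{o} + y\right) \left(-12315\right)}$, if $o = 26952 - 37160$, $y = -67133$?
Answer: $\frac{10208}{8439391484475} \approx 1.2096 \cdot 10^{-9}$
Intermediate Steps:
$o = -10208$ ($o = 26952 - 37160 = -10208$)
$\frac{1}{\left(\frac{1}{o} + y\right) \left(-12315\right)} = \frac{1}{\left(\frac{1}{-10208} - 67133\right) \left(-12315\right)} = \frac{1}{- \frac{1}{10208} - 67133} \left(- \frac{1}{12315}\right) = \frac{1}{- \frac{685293665}{10208}} \left(- \frac{1}{12315}\right) = \left(- \frac{10208}{685293665}\right) \left(- \frac{1}{12315}\right) = \frac{10208}{8439391484475}$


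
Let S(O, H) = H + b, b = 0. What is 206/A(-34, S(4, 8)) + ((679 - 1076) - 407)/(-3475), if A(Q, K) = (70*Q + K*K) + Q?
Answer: 23471/163325 ≈ 0.14371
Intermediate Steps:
S(O, H) = H (S(O, H) = H + 0 = H)
A(Q, K) = K² + 71*Q (A(Q, K) = (70*Q + K²) + Q = (K² + 70*Q) + Q = K² + 71*Q)
206/A(-34, S(4, 8)) + ((679 - 1076) - 407)/(-3475) = 206/(8² + 71*(-34)) + ((679 - 1076) - 407)/(-3475) = 206/(64 - 2414) + (-397 - 407)*(-1/3475) = 206/(-2350) - 804*(-1/3475) = 206*(-1/2350) + 804/3475 = -103/1175 + 804/3475 = 23471/163325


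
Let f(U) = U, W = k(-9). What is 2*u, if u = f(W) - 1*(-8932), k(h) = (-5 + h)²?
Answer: 18256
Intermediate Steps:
W = 196 (W = (-5 - 9)² = (-14)² = 196)
u = 9128 (u = 196 - 1*(-8932) = 196 + 8932 = 9128)
2*u = 2*9128 = 18256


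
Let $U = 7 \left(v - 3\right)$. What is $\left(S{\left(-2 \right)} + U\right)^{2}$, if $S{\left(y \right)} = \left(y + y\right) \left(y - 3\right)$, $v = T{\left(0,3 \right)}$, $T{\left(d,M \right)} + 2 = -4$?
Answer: $1849$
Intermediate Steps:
$T{\left(d,M \right)} = -6$ ($T{\left(d,M \right)} = -2 - 4 = -6$)
$v = -6$
$S{\left(y \right)} = 2 y \left(-3 + y\right)$
$U = -63$ ($U = 7 \left(-6 - 3\right) = 7 \left(-9\right) = -63$)
$\left(S{\left(-2 \right)} + U\right)^{2} = \left(2 \left(-2\right) \left(-3 - 2\right) - 63\right)^{2} = \left(2 \left(-2\right) \left(-5\right) - 63\right)^{2} = \left(20 - 63\right)^{2} = \left(-43\right)^{2} = 1849$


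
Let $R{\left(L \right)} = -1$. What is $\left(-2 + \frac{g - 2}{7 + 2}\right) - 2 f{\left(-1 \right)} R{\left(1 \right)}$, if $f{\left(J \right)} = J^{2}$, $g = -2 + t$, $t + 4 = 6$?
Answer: $- \frac{40}{9} \approx -4.4444$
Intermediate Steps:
$t = 2$ ($t = -4 + 6 = 2$)
$g = 0$ ($g = -2 + 2 = 0$)
$\left(-2 + \frac{g - 2}{7 + 2}\right) - 2 f{\left(-1 \right)} R{\left(1 \right)} = \left(-2 + \frac{0 - 2}{7 + 2}\right) - 2 \left(-1\right)^{2} \left(-1\right) = \left(-2 - \frac{2}{9}\right) \left(-2\right) 1 \left(-1\right) = \left(-2 - \frac{2}{9}\right) \left(\left(-2\right) \left(-1\right)\right) = \left(-2 - \frac{2}{9}\right) 2 = \left(- \frac{20}{9}\right) 2 = - \frac{40}{9}$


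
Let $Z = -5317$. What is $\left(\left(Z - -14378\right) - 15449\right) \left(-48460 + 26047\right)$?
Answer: $143174244$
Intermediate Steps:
$\left(\left(Z - -14378\right) - 15449\right) \left(-48460 + 26047\right) = \left(\left(-5317 - -14378\right) - 15449\right) \left(-48460 + 26047\right) = \left(\left(-5317 + 14378\right) - 15449\right) \left(-22413\right) = \left(9061 - 15449\right) \left(-22413\right) = \left(-6388\right) \left(-22413\right) = 143174244$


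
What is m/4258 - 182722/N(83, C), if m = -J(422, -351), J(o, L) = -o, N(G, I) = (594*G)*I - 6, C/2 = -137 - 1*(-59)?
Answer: 1005920518/8187195111 ≈ 0.12287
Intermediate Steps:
C = -156 (C = 2*(-137 - 1*(-59)) = 2*(-137 + 59) = 2*(-78) = -156)
N(G, I) = -6 + 594*G*I (N(G, I) = 594*G*I - 6 = -6 + 594*G*I)
m = 422 (m = -(-1)*422 = -1*(-422) = 422)
m/4258 - 182722/N(83, C) = 422/4258 - 182722/(-6 + 594*83*(-156)) = 422*(1/4258) - 182722/(-6 - 7691112) = 211/2129 - 182722/(-7691118) = 211/2129 - 182722*(-1/7691118) = 211/2129 + 91361/3845559 = 1005920518/8187195111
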